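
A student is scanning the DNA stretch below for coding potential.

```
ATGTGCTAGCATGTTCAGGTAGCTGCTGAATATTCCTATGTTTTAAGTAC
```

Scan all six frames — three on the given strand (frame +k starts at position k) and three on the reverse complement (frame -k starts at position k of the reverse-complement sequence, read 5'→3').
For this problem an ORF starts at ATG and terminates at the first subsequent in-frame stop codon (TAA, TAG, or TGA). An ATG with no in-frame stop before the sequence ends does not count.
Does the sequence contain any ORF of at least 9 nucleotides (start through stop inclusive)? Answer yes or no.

yes

Reverse complement (5'→3'): GTACTTAAAACATAGGAATATTCAGCAGCTACCTGAACATGCTAGCACAT
Frame +1: ATG TGC TAG CAT GTT CAG GTA GCT GCT GAA TAT TCC TAT GTT TTA AGT — ATG at 1, stop TAG at 7 → 9 nt.
Frame +2: TGT GCT AGC ATG TTC AGG TAG CTG CTG AAT ATT CCT ATG TTT TAA GTA — ATG at 11, stop TAG at 20 → 12 nt; ATG at 38, stop TAA at 44 → 9 nt.
Frame +3: GTG CTA GCA TGT TCA GGT AGC TGC TGA ATA TTC CTA TGT TTT AAG TAC — no ATG→stop ORF.
Frame -1: GTA CTT AAA ACA TAG GAA TAT TCA GCA GCT ACC TGA ACA TGC TAG CAC — no ATG→stop ORF.
Frame -2: TAC TTA AAA CAT AGG AAT ATT CAG CAG CTA CCT GAA CAT GCT AGC ACA — no ATG→stop ORF.
Frame -3: ACT TAA AAC ATA GGA ATA TTC AGC AGC TAC CTG AAC ATG CTA GCA CAT — no ATG→stop ORF.
Frame +1 has an ORF of 9 nucleotides (positions 1–9) ≥ 9, so yes.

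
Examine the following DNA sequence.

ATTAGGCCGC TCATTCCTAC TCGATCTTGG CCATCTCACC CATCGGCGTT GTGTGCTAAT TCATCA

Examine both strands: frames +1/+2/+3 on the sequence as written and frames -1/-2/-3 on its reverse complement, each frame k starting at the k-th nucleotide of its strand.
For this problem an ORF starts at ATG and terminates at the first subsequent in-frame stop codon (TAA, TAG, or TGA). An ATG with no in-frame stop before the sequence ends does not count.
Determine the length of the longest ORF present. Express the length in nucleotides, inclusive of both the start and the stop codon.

27

Reverse complement (5'→3'): TGATGAATTAGCACACAACGCCGATGGGTGAGATGGCCAAGATCGAGTAGGAATGAGCGGCCTAAT
Frame +1: ATT AGG CCG CTC ATT CCT ACT CGA TCT TGG CCA TCT CAC CCA TCG GCG TTG TGT GCT AAT TCA TCA — no ATG→stop ORF.
Frame +2: TTA GGC CGC TCA TTC CTA CTC GAT CTT GGC CAT CTC ACC CAT CGG CGT TGT GTG CTA ATT CAT — no ATG→stop ORF.
Frame +3: TAG GCC GCT CAT TCC TAC TCG ATC TTG GCC ATC TCA CCC ATC GGC GTT GTG TGC TAA TTC ATC — no ATG→stop ORF.
Frame -1: TGA TGA ATT AGC ACA CAA CGC CGA TGG GTG AGA TGG CCA AGA TCG AGT AGG AAT GAG CGG CCT AAT — no ATG→stop ORF.
Frame -2: GAT GAA TTA GCA CAC AAC GCC GAT GGG TGA GAT GGC CAA GAT CGA GTA GGA ATG AGC GGC CTA — no ATG→stop ORF.
Frame -3: ATG AAT TAG CAC ACA ACG CCG ATG GGT GAG ATG GCC AAG ATC GAG TAG GAA TGA GCG GCC TAA — ATG at 3, stop TAG at 9 → 9 nt; ATG at 24, stop TAG at 48 → 27 nt; ATG at 33, stop TAG at 48 → 18 nt.
Longest: frame -3, positions 24–50, 27 nt = 9 codons = 8 aa. → 27 nucleotides.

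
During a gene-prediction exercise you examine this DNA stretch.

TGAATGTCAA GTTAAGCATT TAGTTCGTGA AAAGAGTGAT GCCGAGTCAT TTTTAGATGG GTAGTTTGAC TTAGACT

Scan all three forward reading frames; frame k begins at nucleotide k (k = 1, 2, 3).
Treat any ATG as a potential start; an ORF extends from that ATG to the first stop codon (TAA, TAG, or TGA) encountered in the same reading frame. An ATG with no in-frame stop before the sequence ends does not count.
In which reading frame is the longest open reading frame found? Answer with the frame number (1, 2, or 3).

3

Frame 1: TGA ATG TCA AGT TAA GCA TTT AGT TCG TGA AAA GAG TGA TGC CGA GTC ATT TTT AGA TGG GTA GTT TGA CTT AGA — ATG at 4, stop TAA at 13 → 12 nt.
Frame 2: GAA TGT CAA GTT AAG CAT TTA GTT CGT GAA AAG AGT GAT GCC GAG TCA TTT TTA GAT GGG TAG TTT GAC TTA GAC — no ATG→stop ORF.
Frame 3: AAT GTC AAG TTA AGC ATT TAG TTC GTG AAA AGA GTG ATG CCG AGT CAT TTT TAG ATG GGT AGT TTG ACT TAG ACT — ATG at 39, stop TAG at 54 → 18 nt; ATG at 57, stop TAG at 72 → 18 nt.
Longest ORF is 18 nt in frame 3 (positions 39–56).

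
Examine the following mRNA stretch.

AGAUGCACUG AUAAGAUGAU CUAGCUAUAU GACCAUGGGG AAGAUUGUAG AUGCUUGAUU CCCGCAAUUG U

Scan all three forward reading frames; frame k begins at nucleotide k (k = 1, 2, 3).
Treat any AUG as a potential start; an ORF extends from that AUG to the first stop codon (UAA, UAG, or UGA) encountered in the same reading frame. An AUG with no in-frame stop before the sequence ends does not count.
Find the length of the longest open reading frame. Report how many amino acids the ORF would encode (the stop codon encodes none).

Frame 1: AGA UGC ACU GAU AAG AUG AUC UAG CUA UAU GAC CAU GGG GAA GAU UGU AGA UGC UUG AUU CCC GCA AUU — AUG at 16, stop UAG at 22 → 9 nt.
Frame 2: GAU GCA CUG AUA AGA UGA UCU AGC UAU AUG ACC AUG GGG AAG AUU GUA GAU GCU UGA UUC CCG CAA UUG — AUG at 29, stop UGA at 56 → 30 nt; AUG at 35, stop UGA at 56 → 24 nt.
Frame 3: AUG CAC UGA UAA GAU GAU CUA GCU AUA UGA CCA UGG GGA AGA UUG UAG AUG CUU GAU UCC CGC AAU UGU — AUG at 3, stop UGA at 9 → 9 nt.
Longest: frame 2, positions 29–58, 30 nt = 10 codons = 9 aa. → 9 amino acids.

9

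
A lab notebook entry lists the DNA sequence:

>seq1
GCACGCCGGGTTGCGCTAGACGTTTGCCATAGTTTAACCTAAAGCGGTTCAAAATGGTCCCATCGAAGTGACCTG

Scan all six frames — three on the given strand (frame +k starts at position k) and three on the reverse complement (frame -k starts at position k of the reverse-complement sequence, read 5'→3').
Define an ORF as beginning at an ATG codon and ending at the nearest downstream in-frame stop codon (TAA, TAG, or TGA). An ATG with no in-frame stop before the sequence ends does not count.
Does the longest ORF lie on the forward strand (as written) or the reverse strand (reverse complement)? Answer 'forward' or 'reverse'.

Reverse complement (5'→3'): CAGGTCACTTCGATGGGACCATTTTGAACCGCTTTAGGTTAAACTATGGCAAACGTCTAGCGCAACCCGGCGTGC
Frame +1: GCA CGC CGG GTT GCG CTA GAC GTT TGC CAT AGT TTA ACC TAA AGC GGT TCA AAA TGG TCC CAT CGA AGT GAC CTG — no ATG→stop ORF.
Frame +2: CAC GCC GGG TTG CGC TAG ACG TTT GCC ATA GTT TAA CCT AAA GCG GTT CAA AAT GGT CCC ATC GAA GTG ACC — no ATG→stop ORF.
Frame +3: ACG CCG GGT TGC GCT AGA CGT TTG CCA TAG TTT AAC CTA AAG CGG TTC AAA ATG GTC CCA TCG AAG TGA CCT — ATG at 54, stop TGA at 69 → 18 nt.
Frame -1: CAG GTC ACT TCG ATG GGA CCA TTT TGA ACC GCT TTA GGT TAA ACT ATG GCA AAC GTC TAG CGC AAC CCG GCG TGC — ATG at 13, stop TGA at 25 → 15 nt; ATG at 46, stop TAG at 58 → 15 nt.
Frame -2: AGG TCA CTT CGA TGG GAC CAT TTT GAA CCG CTT TAG GTT AAA CTA TGG CAA ACG TCT AGC GCA ACC CGG CGT — no ATG→stop ORF.
Frame -3: GGT CAC TTC GAT GGG ACC ATT TTG AAC CGC TTT AGG TTA AAC TAT GGC AAA CGT CTA GCG CAA CCC GGC GTG — no ATG→stop ORF.
Forward-strand max 18 nt; reverse-strand max 15 nt. The forward strand has the longer ORF.

forward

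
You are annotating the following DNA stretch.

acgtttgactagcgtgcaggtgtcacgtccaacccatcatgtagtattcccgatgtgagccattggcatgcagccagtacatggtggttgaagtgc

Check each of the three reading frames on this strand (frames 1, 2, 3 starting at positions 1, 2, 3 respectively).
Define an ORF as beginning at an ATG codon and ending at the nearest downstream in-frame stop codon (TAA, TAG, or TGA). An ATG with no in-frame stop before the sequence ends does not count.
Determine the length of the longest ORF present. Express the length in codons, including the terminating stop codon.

8

Frame 1: ACG TTT GAC TAG CGT GCA GGT GTC ACG TCC AAC CCA TCA TGT AGT ATT CCC GAT GTG AGC CAT TGG CAT GCA GCC AGT ACA TGG TGG TTG AAG TGC — no ATG→stop ORF.
Frame 2: CGT TTG ACT AGC GTG CAG GTG TCA CGT CCA ACC CAT CAT GTA GTA TTC CCG ATG TGA GCC ATT GGC ATG CAG CCA GTA CAT GGT GGT TGA AGT — ATG at 53, stop TGA at 56 → 6 nt; ATG at 68, stop TGA at 89 → 24 nt.
Frame 3: GTT TGA CTA GCG TGC AGG TGT CAC GTC CAA CCC ATC ATG TAG TAT TCC CGA TGT GAG CCA TTG GCA TGC AGC CAG TAC ATG GTG GTT GAA GTG — ATG at 39, stop TAG at 42 → 6 nt.
Longest: frame 2, positions 68–91, 24 nt = 8 codons = 7 aa. → 8 codons.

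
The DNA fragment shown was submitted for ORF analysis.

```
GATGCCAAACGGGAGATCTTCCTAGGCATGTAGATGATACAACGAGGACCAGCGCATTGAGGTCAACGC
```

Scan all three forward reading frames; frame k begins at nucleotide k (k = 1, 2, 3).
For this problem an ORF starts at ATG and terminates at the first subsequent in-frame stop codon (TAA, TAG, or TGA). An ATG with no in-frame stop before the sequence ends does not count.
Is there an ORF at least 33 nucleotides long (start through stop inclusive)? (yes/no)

Frame 1: GAT GCC AAA CGG GAG ATC TTC CTA GGC ATG TAG ATG ATA CAA CGA GGA CCA GCG CAT TGA GGT CAA CGC — ATG at 28, stop TAG at 31 → 6 nt; ATG at 34, stop TGA at 58 → 27 nt.
Frame 2: ATG CCA AAC GGG AGA TCT TCC TAG GCA TGT AGA TGA TAC AAC GAG GAC CAG CGC ATT GAG GTC AAC — ATG at 2, stop TAG at 23 → 24 nt.
Frame 3: TGC CAA ACG GGA GAT CTT CCT AGG CAT GTA GAT GAT ACA ACG AGG ACC AGC GCA TTG AGG TCA ACG — no ATG→stop ORF.
Largest ORF found is 27 nucleotides < 33, so no.

no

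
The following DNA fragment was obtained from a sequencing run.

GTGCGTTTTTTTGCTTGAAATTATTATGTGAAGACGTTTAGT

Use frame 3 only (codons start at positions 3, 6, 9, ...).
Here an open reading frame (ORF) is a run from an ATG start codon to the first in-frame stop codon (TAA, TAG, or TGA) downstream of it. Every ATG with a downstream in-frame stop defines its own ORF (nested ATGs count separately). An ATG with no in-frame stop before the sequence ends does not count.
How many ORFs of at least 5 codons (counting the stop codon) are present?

Frame 3: GCG TTT TTT TGC TTG AAA TTA TTA TGT GAA GAC GTT TAG — no ATG→stop ORF.
No ORF reaches 5 codons. Count = 0.

0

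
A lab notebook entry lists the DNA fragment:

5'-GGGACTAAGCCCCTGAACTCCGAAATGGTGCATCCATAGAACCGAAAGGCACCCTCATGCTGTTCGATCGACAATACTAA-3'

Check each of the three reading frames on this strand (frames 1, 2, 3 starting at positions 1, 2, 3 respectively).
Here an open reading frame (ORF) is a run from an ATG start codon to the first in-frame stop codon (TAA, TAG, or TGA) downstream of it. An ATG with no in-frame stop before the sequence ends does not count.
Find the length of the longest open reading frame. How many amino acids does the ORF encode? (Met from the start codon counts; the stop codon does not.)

Frame 1: GGG ACT AAG CCC CTG AAC TCC GAA ATG GTG CAT CCA TAG AAC CGA AAG GCA CCC TCA TGC TGT TCG ATC GAC AAT ACT — ATG at 25, stop TAG at 37 → 15 nt.
Frame 2: GGA CTA AGC CCC TGA ACT CCG AAA TGG TGC ATC CAT AGA ACC GAA AGG CAC CCT CAT GCT GTT CGA TCG ACA ATA CTA — no ATG→stop ORF.
Frame 3: GAC TAA GCC CCT GAA CTC CGA AAT GGT GCA TCC ATA GAA CCG AAA GGC ACC CTC ATG CTG TTC GAT CGA CAA TAC TAA — ATG at 57, stop TAA at 78 → 24 nt.
Longest: frame 3, positions 57–80, 24 nt = 8 codons = 7 aa. → 7 amino acids.

7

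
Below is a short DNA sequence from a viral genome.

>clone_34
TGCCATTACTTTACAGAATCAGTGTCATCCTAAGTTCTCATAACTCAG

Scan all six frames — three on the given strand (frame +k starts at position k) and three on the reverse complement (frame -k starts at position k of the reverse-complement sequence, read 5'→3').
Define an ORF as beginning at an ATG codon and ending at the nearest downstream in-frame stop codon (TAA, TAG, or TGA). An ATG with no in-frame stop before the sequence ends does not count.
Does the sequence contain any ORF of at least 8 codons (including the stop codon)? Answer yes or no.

no

Reverse complement (5'→3'): CTGAGTTATGAGAACTTAGGATGACACTGATTCTGTAAAGTAATGGCA
Frame +1: TGC CAT TAC TTT ACA GAA TCA GTG TCA TCC TAA GTT CTC ATA ACT CAG — no ATG→stop ORF.
Frame +2: GCC ATT ACT TTA CAG AAT CAG TGT CAT CCT AAG TTC TCA TAA CTC — no ATG→stop ORF.
Frame +3: CCA TTA CTT TAC AGA ATC AGT GTC ATC CTA AGT TCT CAT AAC TCA — no ATG→stop ORF.
Frame -1: CTG AGT TAT GAG AAC TTA GGA TGA CAC TGA TTC TGT AAA GTA ATG GCA — no ATG→stop ORF.
Frame -2: TGA GTT ATG AGA ACT TAG GAT GAC ACT GAT TCT GTA AAG TAA TGG — ATG at 8, stop TAG at 17 → 12 nt.
Frame -3: GAG TTA TGA GAA CTT AGG ATG ACA CTG ATT CTG TAA AGT AAT GGC — ATG at 21, stop TAA at 36 → 18 nt.
Largest ORF found is 6 codons < 8, so no.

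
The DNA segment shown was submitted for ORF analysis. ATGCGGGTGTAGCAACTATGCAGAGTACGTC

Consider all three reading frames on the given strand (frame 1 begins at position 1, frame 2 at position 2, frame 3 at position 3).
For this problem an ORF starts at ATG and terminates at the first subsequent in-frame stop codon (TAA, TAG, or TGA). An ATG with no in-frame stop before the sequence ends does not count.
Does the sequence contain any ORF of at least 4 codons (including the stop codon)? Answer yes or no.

yes

Frame 1: ATG CGG GTG TAG CAA CTA TGC AGA GTA CGT — ATG at 1, stop TAG at 10 → 12 nt.
Frame 2: TGC GGG TGT AGC AAC TAT GCA GAG TAC GTC — no ATG→stop ORF.
Frame 3: GCG GGT GTA GCA ACT ATG CAG AGT ACG — no ATG→stop ORF.
Frame 1 has an ORF of 4 codons (positions 1–12) ≥ 4, so yes.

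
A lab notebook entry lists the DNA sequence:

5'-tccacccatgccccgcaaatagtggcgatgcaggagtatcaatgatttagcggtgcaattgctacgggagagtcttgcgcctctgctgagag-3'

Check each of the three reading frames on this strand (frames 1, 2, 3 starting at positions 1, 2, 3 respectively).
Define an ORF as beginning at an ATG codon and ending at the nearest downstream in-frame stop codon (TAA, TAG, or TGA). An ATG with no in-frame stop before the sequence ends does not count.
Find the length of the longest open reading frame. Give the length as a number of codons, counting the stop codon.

Frame 1: TCC ACC CAT GCC CCG CAA ATA GTG GCG ATG CAG GAG TAT CAA TGA TTT AGC GGT GCA ATT GCT ACG GGA GAG TCT TGC GCC TCT GCT GAG — ATG at 28, stop TGA at 43 → 18 nt.
Frame 2: CCA CCC ATG CCC CGC AAA TAG TGG CGA TGC AGG AGT ATC AAT GAT TTA GCG GTG CAA TTG CTA CGG GAG AGT CTT GCG CCT CTG CTG AGA — ATG at 8, stop TAG at 20 → 15 nt.
Frame 3: CAC CCA TGC CCC GCA AAT AGT GGC GAT GCA GGA GTA TCA ATG ATT TAG CGG TGC AAT TGC TAC GGG AGA GTC TTG CGC CTC TGC TGA GAG — ATG at 42, stop TAG at 48 → 9 nt.
Longest: frame 1, positions 28–45, 18 nt = 6 codons = 5 aa. → 6 codons.

6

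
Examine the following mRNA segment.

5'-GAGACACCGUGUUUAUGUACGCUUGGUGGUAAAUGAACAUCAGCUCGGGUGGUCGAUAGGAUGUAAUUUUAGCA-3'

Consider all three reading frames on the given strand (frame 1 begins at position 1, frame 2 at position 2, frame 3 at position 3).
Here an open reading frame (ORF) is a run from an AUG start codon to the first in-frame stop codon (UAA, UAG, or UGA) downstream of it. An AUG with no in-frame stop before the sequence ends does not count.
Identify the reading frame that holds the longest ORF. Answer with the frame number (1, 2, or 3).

3

Frame 1: GAG ACA CCG UGU UUA UGU ACG CUU GGU GGU AAA UGA ACA UCA GCU CGG GUG GUC GAU AGG AUG UAA UUU UAG — AUG at 61, stop UAA at 64 → 6 nt.
Frame 2: AGA CAC CGU GUU UAU GUA CGC UUG GUG GUA AAU GAA CAU CAG CUC GGG UGG UCG AUA GGA UGU AAU UUU AGC — no AUG→stop ORF.
Frame 3: GAC ACC GUG UUU AUG UAC GCU UGG UGG UAA AUG AAC AUC AGC UCG GGU GGU CGA UAG GAU GUA AUU UUA GCA — AUG at 15, stop UAA at 30 → 18 nt; AUG at 33, stop UAG at 57 → 27 nt.
Longest ORF is 27 nt in frame 3 (positions 33–59).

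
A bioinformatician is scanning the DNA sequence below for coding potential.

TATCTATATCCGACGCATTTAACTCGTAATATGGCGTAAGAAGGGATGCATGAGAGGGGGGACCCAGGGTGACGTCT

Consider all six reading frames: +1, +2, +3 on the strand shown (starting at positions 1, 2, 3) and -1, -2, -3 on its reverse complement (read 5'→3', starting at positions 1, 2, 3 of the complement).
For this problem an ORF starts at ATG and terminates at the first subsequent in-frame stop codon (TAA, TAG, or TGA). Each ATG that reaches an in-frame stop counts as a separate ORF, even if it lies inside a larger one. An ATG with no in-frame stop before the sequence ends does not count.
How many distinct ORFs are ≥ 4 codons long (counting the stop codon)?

3

Reverse complement (5'→3'): AGACGTCACCCTGGGTCCCCCCTCTCATGCATCCCTTCTTACGCCATATTACGAGTTAAATGCGTCGGATATAGATA
Frame +1: TAT CTA TAT CCG ACG CAT TTA ACT CGT AAT ATG GCG TAA GAA GGG ATG CAT GAG AGG GGG GAC CCA GGG TGA CGT — ATG at 31, stop TAA at 37 → 9 nt; ATG at 46, stop TGA at 70 → 27 nt.
Frame +2: ATC TAT ATC CGA CGC ATT TAA CTC GTA ATA TGG CGT AAG AAG GGA TGC ATG AGA GGG GGG ACC CAG GGT GAC GTC — no ATG→stop ORF.
Frame +3: TCT ATA TCC GAC GCA TTT AAC TCG TAA TAT GGC GTA AGA AGG GAT GCA TGA GAG GGG GGA CCC AGG GTG ACG TCT — no ATG→stop ORF.
Frame -1: AGA CGT CAC CCT GGG TCC CCC CTC TCA TGC ATC CCT TCT TAC GCC ATA TTA CGA GTT AAA TGC GTC GGA TAT AGA — no ATG→stop ORF.
Frame -2: GAC GTC ACC CTG GGT CCC CCC TCT CAT GCA TCC CTT CTT ACG CCA TAT TAC GAG TTA AAT GCG TCG GAT ATA GAT — no ATG→stop ORF.
Frame -3: ACG TCA CCC TGG GTC CCC CCT CTC ATG CAT CCC TTC TTA CGC CAT ATT ACG AGT TAA ATG CGT CGG ATA TAG ATA — ATG at 27, stop TAA at 57 → 33 nt; ATG at 60, stop TAG at 72 → 15 nt.
ORFs ≥ 4 codons: frame +1 46–72 (9 codons), frame -3 27–59 (11 codons), frame -3 60–74 (5 codons). Count = 3.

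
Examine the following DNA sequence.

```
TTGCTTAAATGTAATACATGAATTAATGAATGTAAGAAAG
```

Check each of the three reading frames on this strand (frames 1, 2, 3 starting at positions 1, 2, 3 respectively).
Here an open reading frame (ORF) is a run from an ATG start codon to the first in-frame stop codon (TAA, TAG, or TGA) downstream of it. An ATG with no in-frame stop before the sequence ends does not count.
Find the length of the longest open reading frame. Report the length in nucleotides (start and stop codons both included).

9

Frame 1: TTG CTT AAA TGT AAT ACA TGA ATT AAT GAA TGT AAG AAA — no ATG→stop ORF.
Frame 2: TGC TTA AAT GTA ATA CAT GAA TTA ATG AAT GTA AGA AAG — no ATG→stop ORF.
Frame 3: GCT TAA ATG TAA TAC ATG AAT TAA TGA ATG TAA GAA — ATG at 9, stop TAA at 12 → 6 nt; ATG at 18, stop TAA at 24 → 9 nt; ATG at 30, stop TAA at 33 → 6 nt.
Longest: frame 3, positions 18–26, 9 nt = 3 codons = 2 aa. → 9 nucleotides.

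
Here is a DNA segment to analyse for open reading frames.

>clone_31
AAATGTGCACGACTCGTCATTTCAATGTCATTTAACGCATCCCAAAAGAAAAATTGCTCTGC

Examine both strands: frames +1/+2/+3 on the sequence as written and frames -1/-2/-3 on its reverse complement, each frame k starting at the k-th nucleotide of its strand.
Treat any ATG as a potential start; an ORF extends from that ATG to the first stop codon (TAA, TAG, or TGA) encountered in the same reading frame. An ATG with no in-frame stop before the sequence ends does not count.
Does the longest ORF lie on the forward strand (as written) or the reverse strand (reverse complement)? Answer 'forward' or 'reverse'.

Reverse complement (5'→3'): GCAGAGCAATTTTTCTTTTGGGATGCGTTAAATGACATTGAAATGACGAGTCGTGCACATTT
Frame +1: AAA TGT GCA CGA CTC GTC ATT TCA ATG TCA TTT AAC GCA TCC CAA AAG AAA AAT TGC TCT — no ATG→stop ORF.
Frame +2: AAT GTG CAC GAC TCG TCA TTT CAA TGT CAT TTA ACG CAT CCC AAA AGA AAA ATT GCT CTG — no ATG→stop ORF.
Frame +3: ATG TGC ACG ACT CGT CAT TTC AAT GTC ATT TAA CGC ATC CCA AAA GAA AAA TTG CTC TGC — ATG at 3, stop TAA at 33 → 33 nt.
Frame -1: GCA GAG CAA TTT TTC TTT TGG GAT GCG TTA AAT GAC ATT GAA ATG ACG AGT CGT GCA CAT — no ATG→stop ORF.
Frame -2: CAG AGC AAT TTT TCT TTT GGG ATG CGT TAA ATG ACA TTG AAA TGA CGA GTC GTG CAC ATT — ATG at 23, stop TAA at 29 → 9 nt; ATG at 32, stop TGA at 44 → 15 nt.
Frame -3: AGA GCA ATT TTT CTT TTG GGA TGC GTT AAA TGA CAT TGA AAT GAC GAG TCG TGC ACA TTT — no ATG→stop ORF.
Forward-strand max 33 nt; reverse-strand max 15 nt. The forward strand has the longer ORF.

forward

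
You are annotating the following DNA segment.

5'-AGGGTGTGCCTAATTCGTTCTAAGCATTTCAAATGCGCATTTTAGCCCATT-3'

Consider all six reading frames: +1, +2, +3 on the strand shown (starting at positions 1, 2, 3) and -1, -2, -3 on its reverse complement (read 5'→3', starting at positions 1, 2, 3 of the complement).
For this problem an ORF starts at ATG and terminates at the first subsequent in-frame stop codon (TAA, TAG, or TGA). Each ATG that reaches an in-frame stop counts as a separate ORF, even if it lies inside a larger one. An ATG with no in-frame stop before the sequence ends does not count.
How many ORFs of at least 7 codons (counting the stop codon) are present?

0

Reverse complement (5'→3'): AATGGGCTAAAATGCGCATTTGAAATGCTTAGAACGAATTAGGCACACCCT
Frame +1: AGG GTG TGC CTA ATT CGT TCT AAG CAT TTC AAA TGC GCA TTT TAG CCC ATT — no ATG→stop ORF.
Frame +2: GGG TGT GCC TAA TTC GTT CTA AGC ATT TCA AAT GCG CAT TTT AGC CCA — no ATG→stop ORF.
Frame +3: GGT GTG CCT AAT TCG TTC TAA GCA TTT CAA ATG CGC ATT TTA GCC CAT — no ATG→stop ORF.
Frame -1: AAT GGG CTA AAA TGC GCA TTT GAA ATG CTT AGA ACG AAT TAG GCA CAC CCT — ATG at 25, stop TAG at 40 → 18 nt.
Frame -2: ATG GGC TAA AAT GCG CAT TTG AAA TGC TTA GAA CGA ATT AGG CAC ACC — ATG at 2, stop TAA at 8 → 9 nt.
Frame -3: TGG GCT AAA ATG CGC ATT TGA AAT GCT TAG AAC GAA TTA GGC ACA CCC — ATG at 12, stop TGA at 21 → 12 nt.
No ORF reaches 7 codons. Count = 0.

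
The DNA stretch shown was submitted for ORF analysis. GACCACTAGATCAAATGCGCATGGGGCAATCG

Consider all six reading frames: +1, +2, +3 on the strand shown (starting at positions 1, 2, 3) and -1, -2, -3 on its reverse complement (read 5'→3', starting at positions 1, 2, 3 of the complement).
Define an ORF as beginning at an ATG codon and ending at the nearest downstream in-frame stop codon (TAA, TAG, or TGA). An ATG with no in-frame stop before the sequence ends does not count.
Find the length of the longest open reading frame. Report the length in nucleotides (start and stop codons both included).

Reverse complement (5'→3'): CGATTGCCCCATGCGCATTTGATCTAGTGGTC
Frame +1: GAC CAC TAG ATC AAA TGC GCA TGG GGC AAT — no ATG→stop ORF.
Frame +2: ACC ACT AGA TCA AAT GCG CAT GGG GCA ATC — no ATG→stop ORF.
Frame +3: CCA CTA GAT CAA ATG CGC ATG GGG CAA TCG — no ATG→stop ORF.
Frame -1: CGA TTG CCC CAT GCG CAT TTG ATC TAG TGG — no ATG→stop ORF.
Frame -2: GAT TGC CCC ATG CGC ATT TGA TCT AGT GGT — ATG at 11, stop TGA at 20 → 12 nt.
Frame -3: ATT GCC CCA TGC GCA TTT GAT CTA GTG GTC — no ATG→stop ORF.
Longest: frame -2, positions 11–22, 12 nt = 4 codons = 3 aa. → 12 nucleotides.

12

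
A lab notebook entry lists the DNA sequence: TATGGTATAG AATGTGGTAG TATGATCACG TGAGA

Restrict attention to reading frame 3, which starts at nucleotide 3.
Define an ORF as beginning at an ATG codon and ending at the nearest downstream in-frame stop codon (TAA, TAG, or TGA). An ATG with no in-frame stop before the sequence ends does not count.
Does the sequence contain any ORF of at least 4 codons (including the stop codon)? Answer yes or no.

no

Frame 3: TGG TAT AGA ATG TGG TAG TAT GAT CAC GTG AGA — ATG at 12, stop TAG at 18 → 9 nt.
Largest ORF found is 3 codons < 4, so no.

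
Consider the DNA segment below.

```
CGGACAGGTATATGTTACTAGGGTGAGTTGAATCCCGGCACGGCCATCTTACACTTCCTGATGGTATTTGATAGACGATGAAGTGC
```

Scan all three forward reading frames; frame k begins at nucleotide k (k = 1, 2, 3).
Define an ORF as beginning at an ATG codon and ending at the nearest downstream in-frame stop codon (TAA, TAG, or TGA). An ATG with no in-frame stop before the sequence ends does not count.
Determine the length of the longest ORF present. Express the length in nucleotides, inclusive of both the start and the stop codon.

21

Frame 1: CGG ACA GGT ATA TGT TAC TAG GGT GAG TTG AAT CCC GGC ACG GCC ATC TTA CAC TTC CTG ATG GTA TTT GAT AGA CGA TGA AGT — ATG at 61, stop TGA at 79 → 21 nt.
Frame 2: GGA CAG GTA TAT GTT ACT AGG GTG AGT TGA ATC CCG GCA CGG CCA TCT TAC ACT TCC TGA TGG TAT TTG ATA GAC GAT GAA GTG — no ATG→stop ORF.
Frame 3: GAC AGG TAT ATG TTA CTA GGG TGA GTT GAA TCC CGG CAC GGC CAT CTT ACA CTT CCT GAT GGT ATT TGA TAG ACG ATG AAG TGC — ATG at 12, stop TGA at 24 → 15 nt.
Longest: frame 1, positions 61–81, 21 nt = 7 codons = 6 aa. → 21 nucleotides.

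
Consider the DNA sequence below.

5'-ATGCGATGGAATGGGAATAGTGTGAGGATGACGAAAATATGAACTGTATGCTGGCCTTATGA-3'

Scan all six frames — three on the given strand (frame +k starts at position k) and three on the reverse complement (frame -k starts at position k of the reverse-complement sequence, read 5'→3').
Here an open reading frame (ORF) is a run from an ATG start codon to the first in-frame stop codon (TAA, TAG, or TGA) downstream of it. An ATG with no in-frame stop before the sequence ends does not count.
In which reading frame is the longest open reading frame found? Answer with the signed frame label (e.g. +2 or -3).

Reverse complement (5'→3'): TCATAAGGCCAGCATACAGTTCATATTTTCGTCATCCTCACACTATTCCCATTCCATCGCAT
Frame +1: ATG CGA TGG AAT GGG AAT AGT GTG AGG ATG ACG AAA ATA TGA ACT GTA TGC TGG CCT TAT — ATG at 1, stop TGA at 40 → 42 nt; ATG at 28, stop TGA at 40 → 15 nt.
Frame +2: TGC GAT GGA ATG GGA ATA GTG TGA GGA TGA CGA AAA TAT GAA CTG TAT GCT GGC CTT ATG — ATG at 11, stop TGA at 23 → 15 nt.
Frame +3: GCG ATG GAA TGG GAA TAG TGT GAG GAT GAC GAA AAT ATG AAC TGT ATG CTG GCC TTA TGA — ATG at 6, stop TAG at 18 → 15 nt; ATG at 39, stop TGA at 60 → 24 nt; ATG at 48, stop TGA at 60 → 15 nt.
Frame -1: TCA TAA GGC CAG CAT ACA GTT CAT ATT TTC GTC ATC CTC ACA CTA TTC CCA TTC CAT CGC — no ATG→stop ORF.
Frame -2: CAT AAG GCC AGC ATA CAG TTC ATA TTT TCG TCA TCC TCA CAC TAT TCC CAT TCC ATC GCA — no ATG→stop ORF.
Frame -3: ATA AGG CCA GCA TAC AGT TCA TAT TTT CGT CAT CCT CAC ACT ATT CCC ATT CCA TCG CAT — no ATG→stop ORF.
Longest ORF is 42 nt in frame +1 (positions 1–42).

+1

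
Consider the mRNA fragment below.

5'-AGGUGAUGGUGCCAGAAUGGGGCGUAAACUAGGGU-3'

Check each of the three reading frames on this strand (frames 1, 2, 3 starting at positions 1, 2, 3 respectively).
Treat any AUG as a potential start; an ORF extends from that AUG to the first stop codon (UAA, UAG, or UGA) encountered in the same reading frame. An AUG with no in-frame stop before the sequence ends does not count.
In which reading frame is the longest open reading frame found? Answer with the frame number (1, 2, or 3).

Frame 1: AGG UGA UGG UGC CAG AAU GGG GCG UAA ACU AGG — no AUG→stop ORF.
Frame 2: GGU GAU GGU GCC AGA AUG GGG CGU AAA CUA GGG — no AUG→stop ORF.
Frame 3: GUG AUG GUG CCA GAA UGG GGC GUA AAC UAG GGU — AUG at 6, stop UAG at 30 → 27 nt.
Longest ORF is 27 nt in frame 3 (positions 6–32).

3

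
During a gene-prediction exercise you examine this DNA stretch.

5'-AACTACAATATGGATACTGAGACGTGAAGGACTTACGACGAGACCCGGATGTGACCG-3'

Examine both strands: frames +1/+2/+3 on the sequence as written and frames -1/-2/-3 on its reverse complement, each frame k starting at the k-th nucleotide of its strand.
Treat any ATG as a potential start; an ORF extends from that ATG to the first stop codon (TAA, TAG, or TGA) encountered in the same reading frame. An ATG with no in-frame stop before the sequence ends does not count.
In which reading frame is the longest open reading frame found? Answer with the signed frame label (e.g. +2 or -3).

Reverse complement (5'→3'): CGGTCACATCCGGGTCTCGTCGTAAGTCCTTCACGTCTCAGTATCCATATTGTAGTT
Frame +1: AAC TAC AAT ATG GAT ACT GAG ACG TGA AGG ACT TAC GAC GAG ACC CGG ATG TGA CCG — ATG at 10, stop TGA at 25 → 18 nt; ATG at 49, stop TGA at 52 → 6 nt.
Frame +2: ACT ACA ATA TGG ATA CTG AGA CGT GAA GGA CTT ACG ACG AGA CCC GGA TGT GAC — no ATG→stop ORF.
Frame +3: CTA CAA TAT GGA TAC TGA GAC GTG AAG GAC TTA CGA CGA GAC CCG GAT GTG ACC — no ATG→stop ORF.
Frame -1: CGG TCA CAT CCG GGT CTC GTC GTA AGT CCT TCA CGT CTC AGT ATC CAT ATT GTA GTT — no ATG→stop ORF.
Frame -2: GGT CAC ATC CGG GTC TCG TCG TAA GTC CTT CAC GTC TCA GTA TCC ATA TTG TAG — no ATG→stop ORF.
Frame -3: GTC ACA TCC GGG TCT CGT CGT AAG TCC TTC ACG TCT CAG TAT CCA TAT TGT AGT — no ATG→stop ORF.
Longest ORF is 18 nt in frame +1 (positions 10–27).

+1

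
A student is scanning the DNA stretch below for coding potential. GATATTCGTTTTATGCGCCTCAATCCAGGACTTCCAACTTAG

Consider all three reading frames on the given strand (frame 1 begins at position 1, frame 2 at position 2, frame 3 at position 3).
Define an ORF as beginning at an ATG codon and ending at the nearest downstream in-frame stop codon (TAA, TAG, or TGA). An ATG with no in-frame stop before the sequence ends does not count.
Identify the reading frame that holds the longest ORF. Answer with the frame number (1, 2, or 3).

1

Frame 1: GAT ATT CGT TTT ATG CGC CTC AAT CCA GGA CTT CCA ACT TAG — ATG at 13, stop TAG at 40 → 30 nt.
Frame 2: ATA TTC GTT TTA TGC GCC TCA ATC CAG GAC TTC CAA CTT — no ATG→stop ORF.
Frame 3: TAT TCG TTT TAT GCG CCT CAA TCC AGG ACT TCC AAC TTA — no ATG→stop ORF.
Longest ORF is 30 nt in frame 1 (positions 13–42).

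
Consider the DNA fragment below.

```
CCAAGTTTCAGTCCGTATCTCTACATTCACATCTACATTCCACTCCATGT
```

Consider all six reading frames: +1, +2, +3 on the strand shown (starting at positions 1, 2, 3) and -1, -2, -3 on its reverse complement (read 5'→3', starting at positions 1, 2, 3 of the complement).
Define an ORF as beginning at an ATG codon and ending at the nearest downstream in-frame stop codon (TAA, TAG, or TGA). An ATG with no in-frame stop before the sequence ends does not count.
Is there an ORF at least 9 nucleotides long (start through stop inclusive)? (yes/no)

no

Reverse complement (5'→3'): ACATGGAGTGGAATGTAGATGTGAATGTAGAGATACGGACTGAAACTTGG
Frame +1: CCA AGT TTC AGT CCG TAT CTC TAC ATT CAC ATC TAC ATT CCA CTC CAT — no ATG→stop ORF.
Frame +2: CAA GTT TCA GTC CGT ATC TCT ACA TTC ACA TCT ACA TTC CAC TCC ATG — no ATG→stop ORF.
Frame +3: AAG TTT CAG TCC GTA TCT CTA CAT TCA CAT CTA CAT TCC ACT CCA TGT — no ATG→stop ORF.
Frame -1: ACA TGG AGT GGA ATG TAG ATG TGA ATG TAG AGA TAC GGA CTG AAA CTT — ATG at 13, stop TAG at 16 → 6 nt; ATG at 19, stop TGA at 22 → 6 nt; ATG at 25, stop TAG at 28 → 6 nt.
Frame -2: CAT GGA GTG GAA TGT AGA TGT GAA TGT AGA GAT ACG GAC TGA AAC TTG — no ATG→stop ORF.
Frame -3: ATG GAG TGG AAT GTA GAT GTG AAT GTA GAG ATA CGG ACT GAA ACT TGG — no ATG→stop ORF.
Largest ORF found is 6 nucleotides < 9, so no.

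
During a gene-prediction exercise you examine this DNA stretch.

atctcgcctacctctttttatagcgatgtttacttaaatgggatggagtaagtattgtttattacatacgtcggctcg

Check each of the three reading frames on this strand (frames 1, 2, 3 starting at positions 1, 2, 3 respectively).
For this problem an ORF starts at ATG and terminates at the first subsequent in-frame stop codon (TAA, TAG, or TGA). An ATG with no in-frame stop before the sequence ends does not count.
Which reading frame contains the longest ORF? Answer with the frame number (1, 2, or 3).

2

Frame 1: ATC TCG CCT ACC TCT TTT TAT AGC GAT GTT TAC TTA AAT GGG ATG GAG TAA GTA TTG TTT ATT ACA TAC GTC GGC TCG — ATG at 43, stop TAA at 49 → 9 nt.
Frame 2: TCT CGC CTA CCT CTT TTT ATA GCG ATG TTT ACT TAA ATG GGA TGG AGT AAG TAT TGT TTA TTA CAT ACG TCG GCT — ATG at 26, stop TAA at 35 → 12 nt.
Frame 3: CTC GCC TAC CTC TTT TTA TAG CGA TGT TTA CTT AAA TGG GAT GGA GTA AGT ATT GTT TAT TAC ATA CGT CGG CTC — no ATG→stop ORF.
Longest ORF is 12 nt in frame 2 (positions 26–37).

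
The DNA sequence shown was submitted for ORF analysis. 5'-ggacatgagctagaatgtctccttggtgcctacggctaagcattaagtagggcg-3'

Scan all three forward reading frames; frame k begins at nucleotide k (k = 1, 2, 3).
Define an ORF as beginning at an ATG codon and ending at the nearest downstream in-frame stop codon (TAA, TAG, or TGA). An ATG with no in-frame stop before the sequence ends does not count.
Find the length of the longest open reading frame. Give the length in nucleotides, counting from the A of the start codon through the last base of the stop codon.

Frame 1: GGA CAT GAG CTA GAA TGT CTC CTT GGT GCC TAC GGC TAA GCA TTA AGT AGG GCG — no ATG→stop ORF.
Frame 2: GAC ATG AGC TAG AAT GTC TCC TTG GTG CCT ACG GCT AAG CAT TAA GTA GGG — ATG at 5, stop TAG at 11 → 9 nt.
Frame 3: ACA TGA GCT AGA ATG TCT CCT TGG TGC CTA CGG CTA AGC ATT AAG TAG GGC — ATG at 15, stop TAG at 48 → 36 nt.
Longest: frame 3, positions 15–50, 36 nt = 12 codons = 11 aa. → 36 nucleotides.

36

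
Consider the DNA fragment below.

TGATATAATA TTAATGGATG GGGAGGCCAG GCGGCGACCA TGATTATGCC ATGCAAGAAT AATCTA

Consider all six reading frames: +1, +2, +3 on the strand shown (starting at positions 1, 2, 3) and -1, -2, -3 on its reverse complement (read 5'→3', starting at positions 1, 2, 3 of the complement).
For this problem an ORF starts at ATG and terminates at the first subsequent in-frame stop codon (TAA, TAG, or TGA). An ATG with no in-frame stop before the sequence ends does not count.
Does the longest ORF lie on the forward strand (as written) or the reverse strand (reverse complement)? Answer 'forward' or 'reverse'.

Reverse complement (5'→3'): TAGATTATTCTTGCATGGCATAATCATGGTCGCCGCCTGGCCTCCCCATCCATTAATATTATATCA
Frame +1: TGA TAT AAT ATT AAT GGA TGG GGA GGC CAG GCG GCG ACC ATG ATT ATG CCA TGC AAG AAT AAT CTA — no ATG→stop ORF.
Frame +2: GAT ATA ATA TTA ATG GAT GGG GAG GCC AGG CGG CGA CCA TGA TTA TGC CAT GCA AGA ATA ATC — ATG at 14, stop TGA at 41 → 30 nt.
Frame +3: ATA TAA TAT TAA TGG ATG GGG AGG CCA GGC GGC GAC CAT GAT TAT GCC ATG CAA GAA TAA TCT — ATG at 18, stop TAA at 60 → 45 nt; ATG at 51, stop TAA at 60 → 12 nt.
Frame -1: TAG ATT ATT CTT GCA TGG CAT AAT CAT GGT CGC CGC CTG GCC TCC CCA TCC ATT AAT ATT ATA TCA — no ATG→stop ORF.
Frame -2: AGA TTA TTC TTG CAT GGC ATA ATC ATG GTC GCC GCC TGG CCT CCC CAT CCA TTA ATA TTA TAT — no ATG→stop ORF.
Frame -3: GAT TAT TCT TGC ATG GCA TAA TCA TGG TCG CCG CCT GGC CTC CCC ATC CAT TAA TAT TAT ATC — ATG at 15, stop TAA at 21 → 9 nt.
Forward-strand max 45 nt; reverse-strand max 9 nt. The forward strand has the longer ORF.

forward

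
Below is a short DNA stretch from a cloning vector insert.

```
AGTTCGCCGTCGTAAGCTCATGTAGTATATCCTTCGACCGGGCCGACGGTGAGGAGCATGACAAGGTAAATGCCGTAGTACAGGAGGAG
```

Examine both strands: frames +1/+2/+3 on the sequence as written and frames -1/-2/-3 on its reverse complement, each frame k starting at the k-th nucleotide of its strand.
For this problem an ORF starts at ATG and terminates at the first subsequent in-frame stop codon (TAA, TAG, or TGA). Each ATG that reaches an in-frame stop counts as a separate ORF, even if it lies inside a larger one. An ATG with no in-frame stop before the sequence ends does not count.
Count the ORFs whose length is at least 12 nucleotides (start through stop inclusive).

2

Reverse complement (5'→3'): CTCCTCCTGTACTACGGCATTTACCTTGTCATGCTCCTCACCGTCGGCCCGGTCGAAGGATATACTACATGAGCTTACGACGGCGAACT
Frame +1: AGT TCG CCG TCG TAA GCT CAT GTA GTA TAT CCT TCG ACC GGG CCG ACG GTG AGG AGC ATG ACA AGG TAA ATG CCG TAG TAC AGG AGG — ATG at 58, stop TAA at 67 → 12 nt; ATG at 70, stop TAG at 76 → 9 nt.
Frame +2: GTT CGC CGT CGT AAG CTC ATG TAG TAT ATC CTT CGA CCG GGC CGA CGG TGA GGA GCA TGA CAA GGT AAA TGC CGT AGT ACA GGA GGA — ATG at 20, stop TAG at 23 → 6 nt.
Frame +3: TTC GCC GTC GTA AGC TCA TGT AGT ATA TCC TTC GAC CGG GCC GAC GGT GAG GAG CAT GAC AAG GTA AAT GCC GTA GTA CAG GAG GAG — no ATG→stop ORF.
Frame -1: CTC CTC CTG TAC TAC GGC ATT TAC CTT GTC ATG CTC CTC ACC GTC GGC CCG GTC GAA GGA TAT ACT ACA TGA GCT TAC GAC GGC GAA — ATG at 31, stop TGA at 70 → 42 nt.
Frame -2: TCC TCC TGT ACT ACG GCA TTT ACC TTG TCA TGC TCC TCA CCG TCG GCC CGG TCG AAG GAT ATA CTA CAT GAG CTT ACG ACG GCG AAC — no ATG→stop ORF.
Frame -3: CCT CCT GTA CTA CGG CAT TTA CCT TGT CAT GCT CCT CAC CGT CGG CCC GGT CGA AGG ATA TAC TAC ATG AGC TTA CGA CGG CGA ACT — no ATG→stop ORF.
ORFs ≥ 12 nucleotides: frame +1 58–69 (12 nucleotides), frame -1 31–72 (42 nucleotides). Count = 2.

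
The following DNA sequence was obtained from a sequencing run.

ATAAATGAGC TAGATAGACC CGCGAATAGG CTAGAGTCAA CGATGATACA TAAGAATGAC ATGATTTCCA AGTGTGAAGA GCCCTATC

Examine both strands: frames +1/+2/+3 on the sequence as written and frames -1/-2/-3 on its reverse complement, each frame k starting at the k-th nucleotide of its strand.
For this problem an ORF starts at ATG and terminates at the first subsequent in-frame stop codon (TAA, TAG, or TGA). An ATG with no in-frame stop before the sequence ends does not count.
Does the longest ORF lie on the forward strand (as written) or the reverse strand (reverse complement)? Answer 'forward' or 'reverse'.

reverse

Reverse complement (5'→3'): GATAGGGCTCTTCACACTTGGAAATCATGTCATTCTTATGTATCATCGTTGACTCTAGCCTATTCGCGGGTCTATCTAGCTCATTTAT
Frame +1: ATA AAT GAG CTA GAT AGA CCC GCG AAT AGG CTA GAG TCA ACG ATG ATA CAT AAG AAT GAC ATG ATT TCC AAG TGT GAA GAG CCC TAT — no ATG→stop ORF.
Frame +2: TAA ATG AGC TAG ATA GAC CCG CGA ATA GGC TAG AGT CAA CGA TGA TAC ATA AGA ATG ACA TGA TTT CCA AGT GTG AAG AGC CCT ATC — ATG at 5, stop TAG at 11 → 9 nt; ATG at 56, stop TGA at 62 → 9 nt.
Frame +3: AAA TGA GCT AGA TAG ACC CGC GAA TAG GCT AGA GTC AAC GAT GAT ACA TAA GAA TGA CAT GAT TTC CAA GTG TGA AGA GCC CTA — no ATG→stop ORF.
Frame -1: GAT AGG GCT CTT CAC ACT TGG AAA TCA TGT CAT TCT TAT GTA TCA TCG TTG ACT CTA GCC TAT TCG CGG GTC TAT CTA GCT CAT TTA — no ATG→stop ORF.
Frame -2: ATA GGG CTC TTC ACA CTT GGA AAT CAT GTC ATT CTT ATG TAT CAT CGT TGA CTC TAG CCT ATT CGC GGG TCT ATC TAG CTC ATT TAT — ATG at 38, stop TGA at 50 → 15 nt.
Frame -3: TAG GGC TCT TCA CAC TTG GAA ATC ATG TCA TTC TTA TGT ATC ATC GTT GAC TCT AGC CTA TTC GCG GGT CTA TCT AGC TCA TTT — no ATG→stop ORF.
Forward-strand max 9 nt; reverse-strand max 15 nt. The reverse strand has the longer ORF.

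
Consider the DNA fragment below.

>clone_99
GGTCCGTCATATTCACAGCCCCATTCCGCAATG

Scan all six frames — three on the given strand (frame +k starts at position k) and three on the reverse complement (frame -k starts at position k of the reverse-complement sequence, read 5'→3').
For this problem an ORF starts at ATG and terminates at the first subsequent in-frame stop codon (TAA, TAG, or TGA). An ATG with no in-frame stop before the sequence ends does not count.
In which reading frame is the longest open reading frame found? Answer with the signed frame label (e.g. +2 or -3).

-1

Reverse complement (5'→3'): CATTGCGGAATGGGGCTGTGAATATGACGGACC
Frame +1: GGT CCG TCA TAT TCA CAG CCC CAT TCC GCA ATG — no ATG→stop ORF.
Frame +2: GTC CGT CAT ATT CAC AGC CCC ATT CCG CAA — no ATG→stop ORF.
Frame +3: TCC GTC ATA TTC ACA GCC CCA TTC CGC AAT — no ATG→stop ORF.
Frame -1: CAT TGC GGA ATG GGG CTG TGA ATA TGA CGG ACC — ATG at 10, stop TGA at 19 → 12 nt.
Frame -2: ATT GCG GAA TGG GGC TGT GAA TAT GAC GGA — no ATG→stop ORF.
Frame -3: TTG CGG AAT GGG GCT GTG AAT ATG ACG GAC — no ATG→stop ORF.
Longest ORF is 12 nt in frame -1 (positions 10–21).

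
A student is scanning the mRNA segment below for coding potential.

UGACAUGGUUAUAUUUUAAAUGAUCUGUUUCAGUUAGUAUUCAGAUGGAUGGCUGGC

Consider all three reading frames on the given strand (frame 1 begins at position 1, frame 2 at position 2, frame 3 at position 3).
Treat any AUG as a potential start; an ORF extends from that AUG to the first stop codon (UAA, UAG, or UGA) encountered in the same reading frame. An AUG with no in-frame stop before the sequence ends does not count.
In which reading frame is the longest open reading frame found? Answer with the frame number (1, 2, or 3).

Frame 1: UGA CAU GGU UAU AUU UUA AAU GAU CUG UUU CAG UUA GUA UUC AGA UGG AUG GCU GGC — no AUG→stop ORF.
Frame 2: GAC AUG GUU AUA UUU UAA AUG AUC UGU UUC AGU UAG UAU UCA GAU GGA UGG CUG — AUG at 5, stop UAA at 17 → 15 nt; AUG at 20, stop UAG at 35 → 18 nt.
Frame 3: ACA UGG UUA UAU UUU AAA UGA UCU GUU UCA GUU AGU AUU CAG AUG GAU GGC UGG — no AUG→stop ORF.
Longest ORF is 18 nt in frame 2 (positions 20–37).

2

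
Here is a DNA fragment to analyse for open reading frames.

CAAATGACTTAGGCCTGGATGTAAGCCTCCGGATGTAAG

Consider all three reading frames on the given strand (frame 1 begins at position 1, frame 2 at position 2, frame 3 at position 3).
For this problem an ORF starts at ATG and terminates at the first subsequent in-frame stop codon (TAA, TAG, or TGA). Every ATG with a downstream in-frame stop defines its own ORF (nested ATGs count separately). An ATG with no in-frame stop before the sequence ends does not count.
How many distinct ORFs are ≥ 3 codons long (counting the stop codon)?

1

Frame 1: CAA ATG ACT TAG GCC TGG ATG TAA GCC TCC GGA TGT AAG — ATG at 4, stop TAG at 10 → 9 nt; ATG at 19, stop TAA at 22 → 6 nt.
Frame 2: AAA TGA CTT AGG CCT GGA TGT AAG CCT CCG GAT GTA — no ATG→stop ORF.
Frame 3: AAT GAC TTA GGC CTG GAT GTA AGC CTC CGG ATG TAA — ATG at 33, stop TAA at 36 → 6 nt.
ORFs ≥ 3 codons: frame 1 4–12 (3 codons). Count = 1.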